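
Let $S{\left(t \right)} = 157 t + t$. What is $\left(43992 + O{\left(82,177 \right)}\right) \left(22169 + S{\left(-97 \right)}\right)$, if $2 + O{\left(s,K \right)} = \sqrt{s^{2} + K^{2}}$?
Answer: $301023570 + 6843 \sqrt{38053} \approx 3.0236 \cdot 10^{8}$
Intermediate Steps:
$O{\left(s,K \right)} = -2 + \sqrt{K^{2} + s^{2}}$ ($O{\left(s,K \right)} = -2 + \sqrt{s^{2} + K^{2}} = -2 + \sqrt{K^{2} + s^{2}}$)
$S{\left(t \right)} = 158 t$
$\left(43992 + O{\left(82,177 \right)}\right) \left(22169 + S{\left(-97 \right)}\right) = \left(43992 - \left(2 - \sqrt{177^{2} + 82^{2}}\right)\right) \left(22169 + 158 \left(-97\right)\right) = \left(43992 - \left(2 - \sqrt{31329 + 6724}\right)\right) \left(22169 - 15326\right) = \left(43992 - \left(2 - \sqrt{38053}\right)\right) 6843 = \left(43990 + \sqrt{38053}\right) 6843 = 301023570 + 6843 \sqrt{38053}$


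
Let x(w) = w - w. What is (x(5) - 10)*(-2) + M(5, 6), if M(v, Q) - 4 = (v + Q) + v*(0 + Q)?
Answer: 65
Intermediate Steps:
x(w) = 0
M(v, Q) = 4 + Q + v + Q*v (M(v, Q) = 4 + ((v + Q) + v*(0 + Q)) = 4 + ((Q + v) + v*Q) = 4 + ((Q + v) + Q*v) = 4 + (Q + v + Q*v) = 4 + Q + v + Q*v)
(x(5) - 10)*(-2) + M(5, 6) = (0 - 10)*(-2) + (4 + 6 + 5 + 6*5) = -10*(-2) + (4 + 6 + 5 + 30) = 20 + 45 = 65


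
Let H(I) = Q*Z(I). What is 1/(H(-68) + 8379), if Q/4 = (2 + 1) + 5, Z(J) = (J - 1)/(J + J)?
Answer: 17/142719 ≈ 0.00011912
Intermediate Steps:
Z(J) = (-1 + J)/(2*J) (Z(J) = (-1 + J)/((2*J)) = (-1 + J)*(1/(2*J)) = (-1 + J)/(2*J))
Q = 32 (Q = 4*((2 + 1) + 5) = 4*(3 + 5) = 4*8 = 32)
H(I) = 16*(-1 + I)/I (H(I) = 32*((-1 + I)/(2*I)) = 16*(-1 + I)/I)
1/(H(-68) + 8379) = 1/((16 - 16/(-68)) + 8379) = 1/((16 - 16*(-1/68)) + 8379) = 1/((16 + 4/17) + 8379) = 1/(276/17 + 8379) = 1/(142719/17) = 17/142719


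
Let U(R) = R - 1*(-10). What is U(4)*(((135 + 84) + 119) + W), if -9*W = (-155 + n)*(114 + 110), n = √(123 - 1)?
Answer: 528668/9 - 3136*√122/9 ≈ 54892.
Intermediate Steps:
n = √122 ≈ 11.045
U(R) = 10 + R (U(R) = R + 10 = 10 + R)
W = 34720/9 - 224*√122/9 (W = -(-155 + √122)*(114 + 110)/9 = -(-155 + √122)*224/9 = -(-34720 + 224*√122)/9 = 34720/9 - 224*√122/9 ≈ 3582.9)
U(4)*(((135 + 84) + 119) + W) = (10 + 4)*(((135 + 84) + 119) + (34720/9 - 224*√122/9)) = 14*((219 + 119) + (34720/9 - 224*√122/9)) = 14*(338 + (34720/9 - 224*√122/9)) = 14*(37762/9 - 224*√122/9) = 528668/9 - 3136*√122/9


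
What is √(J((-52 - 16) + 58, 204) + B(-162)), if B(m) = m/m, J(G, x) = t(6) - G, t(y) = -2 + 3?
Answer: 2*√3 ≈ 3.4641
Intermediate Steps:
t(y) = 1
J(G, x) = 1 - G
B(m) = 1
√(J((-52 - 16) + 58, 204) + B(-162)) = √((1 - ((-52 - 16) + 58)) + 1) = √((1 - (-68 + 58)) + 1) = √((1 - 1*(-10)) + 1) = √((1 + 10) + 1) = √(11 + 1) = √12 = 2*√3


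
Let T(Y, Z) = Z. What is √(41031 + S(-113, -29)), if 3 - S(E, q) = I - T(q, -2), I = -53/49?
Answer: √2010621/7 ≈ 202.57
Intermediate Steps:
I = -53/49 (I = -53*1/49 = -53/49 ≈ -1.0816)
S(E, q) = 102/49 (S(E, q) = 3 - (-53/49 - 1*(-2)) = 3 - (-53/49 + 2) = 3 - 1*45/49 = 3 - 45/49 = 102/49)
√(41031 + S(-113, -29)) = √(41031 + 102/49) = √(2010621/49) = √2010621/7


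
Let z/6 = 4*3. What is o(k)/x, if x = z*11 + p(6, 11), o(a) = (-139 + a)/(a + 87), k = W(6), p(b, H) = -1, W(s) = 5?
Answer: -67/36386 ≈ -0.0018414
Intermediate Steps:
z = 72 (z = 6*(4*3) = 6*12 = 72)
k = 5
o(a) = (-139 + a)/(87 + a)
x = 791 (x = 72*11 - 1 = 792 - 1 = 791)
o(k)/x = ((-139 + 5)/(87 + 5))/791 = (-134/92)*(1/791) = ((1/92)*(-134))*(1/791) = -67/46*1/791 = -67/36386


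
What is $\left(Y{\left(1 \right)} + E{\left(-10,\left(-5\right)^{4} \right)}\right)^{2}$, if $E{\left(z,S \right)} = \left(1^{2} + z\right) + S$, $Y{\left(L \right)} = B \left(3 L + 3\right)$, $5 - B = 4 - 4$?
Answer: $417316$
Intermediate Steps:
$B = 5$ ($B = 5 - \left(4 - 4\right) = 5 - 0 = 5 + 0 = 5$)
$Y{\left(L \right)} = 15 + 15 L$ ($Y{\left(L \right)} = 5 \left(3 L + 3\right) = 5 \left(3 + 3 L\right) = 15 + 15 L$)
$E{\left(z,S \right)} = 1 + S + z$ ($E{\left(z,S \right)} = \left(1 + z\right) + S = 1 + S + z$)
$\left(Y{\left(1 \right)} + E{\left(-10,\left(-5\right)^{4} \right)}\right)^{2} = \left(\left(15 + 15 \cdot 1\right) + \left(1 + \left(-5\right)^{4} - 10\right)\right)^{2} = \left(\left(15 + 15\right) + \left(1 + 625 - 10\right)\right)^{2} = \left(30 + 616\right)^{2} = 646^{2} = 417316$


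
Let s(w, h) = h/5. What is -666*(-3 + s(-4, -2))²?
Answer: -192474/25 ≈ -7699.0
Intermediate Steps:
s(w, h) = h/5 (s(w, h) = h*(⅕) = h/5)
-666*(-3 + s(-4, -2))² = -666*(-3 + (⅕)*(-2))² = -666*(-3 - ⅖)² = -666*(-17/5)² = -666*289/25 = -192474/25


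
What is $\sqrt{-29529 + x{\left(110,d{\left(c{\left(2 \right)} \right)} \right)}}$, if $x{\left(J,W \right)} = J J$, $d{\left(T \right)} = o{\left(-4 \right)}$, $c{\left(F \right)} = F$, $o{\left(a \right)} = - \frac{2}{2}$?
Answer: $i \sqrt{17429} \approx 132.02 i$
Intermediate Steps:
$o{\left(a \right)} = -1$ ($o{\left(a \right)} = \left(-2\right) \frac{1}{2} = -1$)
$d{\left(T \right)} = -1$
$x{\left(J,W \right)} = J^{2}$
$\sqrt{-29529 + x{\left(110,d{\left(c{\left(2 \right)} \right)} \right)}} = \sqrt{-29529 + 110^{2}} = \sqrt{-29529 + 12100} = \sqrt{-17429} = i \sqrt{17429}$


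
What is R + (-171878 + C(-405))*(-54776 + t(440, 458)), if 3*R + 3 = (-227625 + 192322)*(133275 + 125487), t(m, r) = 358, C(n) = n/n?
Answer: 6308177623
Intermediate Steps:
C(n) = 1
R = -3045024963 (R = -1 + ((-227625 + 192322)*(133275 + 125487))/3 = -1 + (-35303*258762)/3 = -1 + (⅓)*(-9135074886) = -1 - 3045024962 = -3045024963)
R + (-171878 + C(-405))*(-54776 + t(440, 458)) = -3045024963 + (-171878 + 1)*(-54776 + 358) = -3045024963 - 171877*(-54418) = -3045024963 + 9353202586 = 6308177623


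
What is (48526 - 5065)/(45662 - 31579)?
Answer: 43461/14083 ≈ 3.0861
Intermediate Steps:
(48526 - 5065)/(45662 - 31579) = 43461/14083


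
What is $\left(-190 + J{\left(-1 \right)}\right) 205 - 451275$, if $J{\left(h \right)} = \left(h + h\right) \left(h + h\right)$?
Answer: $-489405$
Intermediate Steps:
$J{\left(h \right)} = 4 h^{2}$ ($J{\left(h \right)} = 2 h 2 h = 4 h^{2}$)
$\left(-190 + J{\left(-1 \right)}\right) 205 - 451275 = \left(-190 + 4 \left(-1\right)^{2}\right) 205 - 451275 = \left(-190 + 4 \cdot 1\right) 205 - 451275 = \left(-190 + 4\right) 205 - 451275 = \left(-186\right) 205 - 451275 = -38130 - 451275 = -489405$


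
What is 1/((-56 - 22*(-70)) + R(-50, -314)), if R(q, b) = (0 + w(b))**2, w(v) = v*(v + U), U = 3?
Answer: 1/9536305200 ≈ 1.0486e-10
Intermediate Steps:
w(v) = v*(3 + v) (w(v) = v*(v + 3) = v*(3 + v))
R(q, b) = b**2*(3 + b)**2 (R(q, b) = (0 + b*(3 + b))**2 = (b*(3 + b))**2 = b**2*(3 + b)**2)
1/((-56 - 22*(-70)) + R(-50, -314)) = 1/((-56 - 22*(-70)) + (-314)**2*(3 - 314)**2) = 1/((-56 + 1540) + 98596*(-311)**2) = 1/(1484 + 98596*96721) = 1/(1484 + 9536303716) = 1/9536305200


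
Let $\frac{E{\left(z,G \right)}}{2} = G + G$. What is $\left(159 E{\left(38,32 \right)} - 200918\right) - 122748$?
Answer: $-303314$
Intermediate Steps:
$E{\left(z,G \right)} = 4 G$ ($E{\left(z,G \right)} = 2 \left(G + G\right) = 2 \cdot 2 G = 4 G$)
$\left(159 E{\left(38,32 \right)} - 200918\right) - 122748 = \left(159 \cdot 4 \cdot 32 - 200918\right) - 122748 = \left(159 \cdot 128 - 200918\right) - 122748 = \left(20352 - 200918\right) - 122748 = -180566 - 122748 = -303314$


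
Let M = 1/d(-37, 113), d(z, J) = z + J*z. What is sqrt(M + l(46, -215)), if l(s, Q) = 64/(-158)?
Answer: I*sqrt(45003297210)/333222 ≈ 0.63663*I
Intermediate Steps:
M = -1/4218 (M = 1/(-37*(1 + 113)) = 1/(-37*114) = 1/(-4218) = -1/4218 ≈ -0.00023708)
l(s, Q) = -32/79 (l(s, Q) = 64*(-1/158) = -32/79)
sqrt(M + l(46, -215)) = sqrt(-1/4218 - 32/79) = sqrt(-135055/333222) = I*sqrt(45003297210)/333222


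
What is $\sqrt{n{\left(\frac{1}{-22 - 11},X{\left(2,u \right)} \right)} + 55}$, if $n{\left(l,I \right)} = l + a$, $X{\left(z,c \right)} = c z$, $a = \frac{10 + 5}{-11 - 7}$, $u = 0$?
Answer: $\frac{\sqrt{26202}}{22} \approx 7.3577$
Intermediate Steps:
$a = - \frac{5}{6}$ ($a = \frac{15}{-18} = 15 \left(- \frac{1}{18}\right) = - \frac{5}{6} \approx -0.83333$)
$n{\left(l,I \right)} = - \frac{5}{6} + l$ ($n{\left(l,I \right)} = l - \frac{5}{6} = - \frac{5}{6} + l$)
$\sqrt{n{\left(\frac{1}{-22 - 11},X{\left(2,u \right)} \right)} + 55} = \sqrt{\left(- \frac{5}{6} + \frac{1}{-22 - 11}\right) + 55} = \sqrt{\left(- \frac{5}{6} + \frac{1}{-33}\right) + 55} = \sqrt{\left(- \frac{5}{6} - \frac{1}{33}\right) + 55} = \sqrt{- \frac{19}{22} + 55} = \sqrt{\frac{1191}{22}} = \frac{\sqrt{26202}}{22}$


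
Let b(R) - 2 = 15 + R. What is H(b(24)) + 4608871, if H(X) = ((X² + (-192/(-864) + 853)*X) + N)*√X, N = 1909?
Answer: 4608871 + 347149*√41/9 ≈ 4.8559e+6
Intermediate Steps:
b(R) = 17 + R (b(R) = 2 + (15 + R) = 17 + R)
H(X) = √X*(1909 + X² + 7679*X/9) (H(X) = ((X² + (-192/(-864) + 853)*X) + 1909)*√X = ((X² + (-192*(-1/864) + 853)*X) + 1909)*√X = ((X² + (2/9 + 853)*X) + 1909)*√X = ((X² + 7679*X/9) + 1909)*√X = (1909 + X² + 7679*X/9)*√X = √X*(1909 + X² + 7679*X/9))
H(b(24)) + 4608871 = √(17 + 24)*(1909 + (17 + 24)² + 7679*(17 + 24)/9) + 4608871 = √41*(1909 + 41² + (7679/9)*41) + 4608871 = √41*(1909 + 1681 + 314839/9) + 4608871 = √41*(347149/9) + 4608871 = 347149*√41/9 + 4608871 = 4608871 + 347149*√41/9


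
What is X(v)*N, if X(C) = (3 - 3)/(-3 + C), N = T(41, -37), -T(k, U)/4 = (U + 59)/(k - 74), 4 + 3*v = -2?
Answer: 0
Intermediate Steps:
v = -2 (v = -4/3 + (1/3)*(-2) = -4/3 - 2/3 = -2)
T(k, U) = -4*(59 + U)/(-74 + k) (T(k, U) = -4*(U + 59)/(k - 74) = -4*(59 + U)/(-74 + k))
N = 8/3 (N = 4*(-59 - 1*(-37))/(-74 + 41) = 4*(-59 + 37)/(-33) = 4*(-1/33)*(-22) = 8/3 ≈ 2.6667)
X(C) = 0 (X(C) = 0/(-3 + C) = 0)
X(v)*N = 0*(8/3) = 0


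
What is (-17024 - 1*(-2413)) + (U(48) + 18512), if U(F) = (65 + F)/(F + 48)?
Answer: 374609/96 ≈ 3902.2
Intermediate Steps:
U(F) = (65 + F)/(48 + F)
(-17024 - 1*(-2413)) + (U(48) + 18512) = (-17024 - 1*(-2413)) + ((65 + 48)/(48 + 48) + 18512) = (-17024 + 2413) + (113/96 + 18512) = -14611 + ((1/96)*113 + 18512) = -14611 + (113/96 + 18512) = -14611 + 1777265/96 = 374609/96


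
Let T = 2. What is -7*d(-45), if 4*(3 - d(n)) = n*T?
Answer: -357/2 ≈ -178.50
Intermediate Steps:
d(n) = 3 - n/2 (d(n) = 3 - n*2/4 = 3 - n/2)
-7*d(-45) = -7*(3 - ½*(-45)) = -7*(3 + 45/2) = -7*51/2 = -357/2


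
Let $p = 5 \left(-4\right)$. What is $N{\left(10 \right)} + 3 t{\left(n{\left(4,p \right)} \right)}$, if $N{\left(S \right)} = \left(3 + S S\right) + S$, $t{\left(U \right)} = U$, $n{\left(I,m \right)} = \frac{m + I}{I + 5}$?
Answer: $\frac{323}{3} \approx 107.67$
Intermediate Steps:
$p = -20$
$n{\left(I,m \right)} = \frac{I + m}{5 + I}$
$N{\left(S \right)} = 3 + S + S^{2}$ ($N{\left(S \right)} = \left(3 + S^{2}\right) + S = 3 + S + S^{2}$)
$N{\left(10 \right)} + 3 t{\left(n{\left(4,p \right)} \right)} = \left(3 + 10 + 10^{2}\right) + 3 \frac{4 - 20}{5 + 4} = \left(3 + 10 + 100\right) + 3 \cdot \frac{1}{9} \left(-16\right) = 113 + 3 \cdot \frac{1}{9} \left(-16\right) = 113 + 3 \left(- \frac{16}{9}\right) = 113 - \frac{16}{3} = \frac{323}{3}$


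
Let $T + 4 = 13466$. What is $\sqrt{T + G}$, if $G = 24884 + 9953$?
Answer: $\sqrt{48299} \approx 219.77$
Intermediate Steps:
$G = 34837$
$T = 13462$ ($T = -4 + 13466 = 13462$)
$\sqrt{T + G} = \sqrt{13462 + 34837} = \sqrt{48299}$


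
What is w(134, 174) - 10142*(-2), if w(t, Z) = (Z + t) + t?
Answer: 20726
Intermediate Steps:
w(t, Z) = Z + 2*t
w(134, 174) - 10142*(-2) = (174 + 2*134) - 10142*(-2) = (174 + 268) + 20284 = 442 + 20284 = 20726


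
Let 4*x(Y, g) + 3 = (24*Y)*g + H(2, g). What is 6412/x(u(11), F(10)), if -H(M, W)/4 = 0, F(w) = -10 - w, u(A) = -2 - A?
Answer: 3664/891 ≈ 4.1122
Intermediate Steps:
H(M, W) = 0 (H(M, W) = -4*0 = 0)
x(Y, g) = -¾ + 6*Y*g (x(Y, g) = -¾ + ((24*Y)*g + 0)/4 = -¾ + (24*Y*g + 0)/4 = -¾ + (24*Y*g)/4 = -¾ + 6*Y*g)
6412/x(u(11), F(10)) = 6412/(-¾ + 6*(-2 - 1*11)*(-10 - 1*10)) = 6412/(-¾ + 6*(-2 - 11)*(-10 - 10)) = 6412/(-¾ + 6*(-13)*(-20)) = 6412/(-¾ + 1560) = 6412/(6237/4) = 6412*(4/6237) = 3664/891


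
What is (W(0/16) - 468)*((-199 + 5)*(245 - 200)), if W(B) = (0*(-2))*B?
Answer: 4085640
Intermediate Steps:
W(B) = 0 (W(B) = 0*B = 0)
(W(0/16) - 468)*((-199 + 5)*(245 - 200)) = (0 - 468)*((-199 + 5)*(245 - 200)) = -(-90792)*45 = -468*(-8730) = 4085640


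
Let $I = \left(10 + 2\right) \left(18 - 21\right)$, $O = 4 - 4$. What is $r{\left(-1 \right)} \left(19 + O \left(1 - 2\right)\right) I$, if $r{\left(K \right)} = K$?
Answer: $684$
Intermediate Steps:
$O = 0$
$I = -36$ ($I = 12 \left(-3\right) = -36$)
$r{\left(-1 \right)} \left(19 + O \left(1 - 2\right)\right) I = - (19 + 0 \left(1 - 2\right)) \left(-36\right) = - (19 + 0 \left(-1\right)) \left(-36\right) = - (19 + 0) \left(-36\right) = \left(-1\right) 19 \left(-36\right) = \left(-19\right) \left(-36\right) = 684$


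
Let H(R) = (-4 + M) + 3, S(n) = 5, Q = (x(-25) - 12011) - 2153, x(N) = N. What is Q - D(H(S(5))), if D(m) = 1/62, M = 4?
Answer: -879719/62 ≈ -14189.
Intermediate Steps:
Q = -14189 (Q = (-25 - 12011) - 2153 = -12036 - 2153 = -14189)
H(R) = 3 (H(R) = (-4 + 4) + 3 = 0 + 3 = 3)
D(m) = 1/62
Q - D(H(S(5))) = -14189 - 1*1/62 = -14189 - 1/62 = -879719/62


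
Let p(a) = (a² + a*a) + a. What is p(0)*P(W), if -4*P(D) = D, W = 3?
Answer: 0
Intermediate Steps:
P(D) = -D/4
p(a) = a + 2*a² (p(a) = (a² + a²) + a = 2*a² + a = a + 2*a²)
p(0)*P(W) = (0*(1 + 2*0))*(-¼*3) = (0*(1 + 0))*(-¾) = (0*1)*(-¾) = 0*(-¾) = 0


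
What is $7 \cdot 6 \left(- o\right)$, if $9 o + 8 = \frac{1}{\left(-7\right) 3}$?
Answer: $\frac{338}{9} \approx 37.556$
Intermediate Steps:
$o = - \frac{169}{189}$ ($o = - \frac{8}{9} + \frac{1}{9 \left(\left(-7\right) 3\right)} = - \frac{8}{9} + \frac{1}{9 \left(-21\right)} = - \frac{8}{9} + \frac{1}{9} \left(- \frac{1}{21}\right) = - \frac{8}{9} - \frac{1}{189} = - \frac{169}{189} \approx -0.89418$)
$7 \cdot 6 \left(- o\right) = 7 \cdot 6 \left(\left(-1\right) \left(- \frac{169}{189}\right)\right) = 42 \cdot \frac{169}{189} = \frac{338}{9}$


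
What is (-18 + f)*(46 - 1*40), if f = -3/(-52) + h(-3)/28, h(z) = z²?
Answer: -9621/91 ≈ -105.73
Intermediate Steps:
f = 69/182 (f = -3/(-52) + (-3)²/28 = -3*(-1/52) + 9*(1/28) = 3/52 + 9/28 = 69/182 ≈ 0.37912)
(-18 + f)*(46 - 1*40) = (-18 + 69/182)*(46 - 1*40) = -3207*(46 - 40)/182 = -3207/182*6 = -9621/91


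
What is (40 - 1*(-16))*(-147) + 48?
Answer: -8184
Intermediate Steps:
(40 - 1*(-16))*(-147) + 48 = (40 + 16)*(-147) + 48 = 56*(-147) + 48 = -8232 + 48 = -8184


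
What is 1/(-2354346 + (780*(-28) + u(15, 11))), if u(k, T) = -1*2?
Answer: -1/2376188 ≈ -4.2084e-7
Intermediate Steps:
u(k, T) = -2
1/(-2354346 + (780*(-28) + u(15, 11))) = 1/(-2354346 + (780*(-28) - 2)) = 1/(-2354346 + (-21840 - 2)) = 1/(-2354346 - 21842) = 1/(-2376188) = -1/2376188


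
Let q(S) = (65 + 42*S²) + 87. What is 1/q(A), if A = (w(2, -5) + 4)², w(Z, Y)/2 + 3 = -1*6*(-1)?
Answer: 1/420152 ≈ 2.3801e-6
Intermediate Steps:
w(Z, Y) = 6 (w(Z, Y) = -6 + 2*(-1*6*(-1)) = -6 + 2*(-6*(-1)) = -6 + 2*6 = -6 + 12 = 6)
A = 100 (A = (6 + 4)² = 10² = 100)
q(S) = 152 + 42*S²
1/q(A) = 1/(152 + 42*100²) = 1/(152 + 42*10000) = 1/(152 + 420000) = 1/420152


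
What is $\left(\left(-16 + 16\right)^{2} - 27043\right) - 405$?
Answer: $-27448$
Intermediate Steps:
$\left(\left(-16 + 16\right)^{2} - 27043\right) - 405 = \left(0^{2} - 27043\right) - 405 = \left(0 - 27043\right) - 405 = -27043 - 405 = -27448$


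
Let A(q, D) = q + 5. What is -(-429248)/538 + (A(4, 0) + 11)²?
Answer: 322224/269 ≈ 1197.9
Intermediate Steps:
A(q, D) = 5 + q
-(-429248)/538 + (A(4, 0) + 11)² = -(-429248)/538 + ((5 + 4) + 11)² = -(-429248)/538 + (9 + 11)² = -608*(-353/269) + 20² = 214624/269 + 400 = 322224/269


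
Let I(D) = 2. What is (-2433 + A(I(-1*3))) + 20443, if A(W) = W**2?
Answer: 18014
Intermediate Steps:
(-2433 + A(I(-1*3))) + 20443 = (-2433 + 2**2) + 20443 = (-2433 + 4) + 20443 = -2429 + 20443 = 18014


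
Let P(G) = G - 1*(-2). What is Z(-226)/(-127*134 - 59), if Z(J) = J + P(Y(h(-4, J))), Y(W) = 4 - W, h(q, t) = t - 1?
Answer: -7/17077 ≈ -0.00040991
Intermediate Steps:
h(q, t) = -1 + t
P(G) = 2 + G (P(G) = G + 2 = 2 + G)
Z(J) = 7 (Z(J) = J + (2 + (4 - (-1 + J))) = J + (2 + (4 + (1 - J))) = J + (2 + (5 - J)) = J + (7 - J) = 7)
Z(-226)/(-127*134 - 59) = 7/(-127*134 - 59) = 7/(-17018 - 59) = 7/(-17077) = 7*(-1/17077) = -7/17077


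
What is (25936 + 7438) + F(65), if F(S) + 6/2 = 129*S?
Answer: 41756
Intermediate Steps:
F(S) = -3 + 129*S
(25936 + 7438) + F(65) = (25936 + 7438) + (-3 + 129*65) = 33374 + (-3 + 8385) = 33374 + 8382 = 41756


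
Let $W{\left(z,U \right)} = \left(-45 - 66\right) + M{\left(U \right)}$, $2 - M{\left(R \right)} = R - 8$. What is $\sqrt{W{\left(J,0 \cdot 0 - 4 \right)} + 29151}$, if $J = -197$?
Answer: $\sqrt{29054} \approx 170.45$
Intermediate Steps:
$M{\left(R \right)} = 10 - R$ ($M{\left(R \right)} = 2 - \left(R - 8\right) = 2 - \left(-8 + R\right) = 10 - R$)
$W{\left(z,U \right)} = -101 - U$ ($W{\left(z,U \right)} = \left(-45 - 66\right) - \left(-10 + U\right) = -111 - \left(-10 + U\right) = -101 - U$)
$\sqrt{W{\left(J,0 \cdot 0 - 4 \right)} + 29151} = \sqrt{\left(-101 - \left(0 \cdot 0 - 4\right)\right) + 29151} = \sqrt{\left(-101 - \left(0 - 4\right)\right) + 29151} = \sqrt{\left(-101 - -4\right) + 29151} = \sqrt{\left(-101 + 4\right) + 29151} = \sqrt{-97 + 29151} = \sqrt{29054}$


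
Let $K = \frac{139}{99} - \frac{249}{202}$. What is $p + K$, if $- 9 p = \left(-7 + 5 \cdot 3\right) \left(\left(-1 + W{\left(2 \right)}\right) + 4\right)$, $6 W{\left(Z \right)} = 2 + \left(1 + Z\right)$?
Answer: $- \frac{194143}{59994} \approx -3.236$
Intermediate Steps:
$W{\left(Z \right)} = \frac{1}{2} + \frac{Z}{6}$ ($W{\left(Z \right)} = \frac{2 + \left(1 + Z\right)}{6} = \frac{3 + Z}{6} = \frac{1}{2} + \frac{Z}{6}$)
$p = - \frac{92}{27}$ ($p = - \frac{\left(-7 + 5 \cdot 3\right) \left(\left(-1 + \left(\frac{1}{2} + \frac{1}{6} \cdot 2\right)\right) + 4\right)}{9} = - \frac{\left(-7 + 15\right) \left(\left(-1 + \left(\frac{1}{2} + \frac{1}{3}\right)\right) + 4\right)}{9} = - \frac{8 \left(\left(-1 + \frac{5}{6}\right) + 4\right)}{9} = - \frac{8 \left(- \frac{1}{6} + 4\right)}{9} = - \frac{8 \cdot \frac{23}{6}}{9} = \left(- \frac{1}{9}\right) \frac{92}{3} = - \frac{92}{27} \approx -3.4074$)
$K = \frac{3427}{19998}$ ($K = 139 \cdot \frac{1}{99} - \frac{249}{202} = \frac{139}{99} - \frac{249}{202} = \frac{3427}{19998} \approx 0.17137$)
$p + K = - \frac{92}{27} + \frac{3427}{19998} = - \frac{194143}{59994}$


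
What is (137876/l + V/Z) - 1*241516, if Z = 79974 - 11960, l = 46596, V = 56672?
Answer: -95674467721841/396147543 ≈ -2.4151e+5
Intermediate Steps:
Z = 68014
(137876/l + V/Z) - 1*241516 = (137876/46596 + 56672/68014) - 1*241516 = (137876*(1/46596) + 56672*(1/68014)) - 241516 = (34469/11649 + 28336/34007) - 241516 = 1502273347/396147543 - 241516 = -95674467721841/396147543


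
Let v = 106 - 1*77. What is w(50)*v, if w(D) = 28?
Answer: 812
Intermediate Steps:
v = 29 (v = 106 - 77 = 29)
w(50)*v = 28*29 = 812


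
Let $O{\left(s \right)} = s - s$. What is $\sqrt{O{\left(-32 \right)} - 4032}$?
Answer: $24 i \sqrt{7} \approx 63.498 i$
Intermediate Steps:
$O{\left(s \right)} = 0$
$\sqrt{O{\left(-32 \right)} - 4032} = \sqrt{0 - 4032} = \sqrt{-4032} = 24 i \sqrt{7}$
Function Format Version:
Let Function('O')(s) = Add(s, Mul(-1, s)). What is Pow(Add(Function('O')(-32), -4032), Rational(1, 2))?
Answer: Mul(24, I, Pow(7, Rational(1, 2))) ≈ Mul(63.498, I)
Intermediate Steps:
Function('O')(s) = 0
Pow(Add(Function('O')(-32), -4032), Rational(1, 2)) = Pow(Add(0, -4032), Rational(1, 2)) = Pow(-4032, Rational(1, 2)) = Mul(24, I, Pow(7, Rational(1, 2)))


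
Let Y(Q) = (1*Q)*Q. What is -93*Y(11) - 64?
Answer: -11317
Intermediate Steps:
Y(Q) = Q**2 (Y(Q) = Q*Q = Q**2)
-93*Y(11) - 64 = -93*11**2 - 64 = -93*121 - 64 = -11253 - 64 = -11317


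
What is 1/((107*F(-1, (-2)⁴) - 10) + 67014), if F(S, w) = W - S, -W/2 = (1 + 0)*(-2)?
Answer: 1/67539 ≈ 1.4806e-5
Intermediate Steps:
W = 4 (W = -2*(1 + 0)*(-2) = -2*(-2) = 4)
F(S, w) = 4 - S
1/((107*F(-1, (-2)⁴) - 10) + 67014) = 1/((107*(4 - 1*(-1)) - 10) + 67014) = 1/((107*(4 + 1) - 10) + 67014) = 1/((107*5 - 10) + 67014) = 1/((535 - 10) + 67014) = 1/(525 + 67014) = 1/67539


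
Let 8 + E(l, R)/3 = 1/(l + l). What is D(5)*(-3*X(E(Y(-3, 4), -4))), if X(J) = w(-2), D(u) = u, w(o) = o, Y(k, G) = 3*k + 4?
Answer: 30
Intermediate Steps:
Y(k, G) = 4 + 3*k
E(l, R) = -24 + 3/(2*l) (E(l, R) = -24 + 3/(l + l) = -24 + 3/((2*l)) = -24 + 3*(1/(2*l)) = -24 + 3/(2*l))
X(J) = -2
D(5)*(-3*X(E(Y(-3, 4), -4))) = 5*(-3*(-2)) = 5*6 = 30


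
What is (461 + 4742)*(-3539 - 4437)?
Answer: -41499128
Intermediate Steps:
(461 + 4742)*(-3539 - 4437) = 5203*(-7976) = -41499128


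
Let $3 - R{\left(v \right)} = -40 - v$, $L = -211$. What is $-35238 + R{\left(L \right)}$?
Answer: $-35406$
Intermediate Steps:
$R{\left(v \right)} = 43 + v$ ($R{\left(v \right)} = 3 - \left(-40 - v\right) = 3 + \left(40 + v\right) = 43 + v$)
$-35238 + R{\left(L \right)} = -35238 + \left(43 - 211\right) = -35238 - 168 = -35406$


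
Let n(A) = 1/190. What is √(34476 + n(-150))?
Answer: √1244583790/190 ≈ 185.68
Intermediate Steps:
n(A) = 1/190
√(34476 + n(-150)) = √(34476 + 1/190) = √(6550441/190) = √1244583790/190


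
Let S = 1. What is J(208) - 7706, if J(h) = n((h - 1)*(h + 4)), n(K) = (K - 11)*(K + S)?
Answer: 1925358899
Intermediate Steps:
n(K) = (1 + K)*(-11 + K) (n(K) = (K - 11)*(K + 1) = (-11 + K)*(1 + K) = (1 + K)*(-11 + K))
J(h) = -11 + (-1 + h)²*(4 + h)² - 10*(-1 + h)*(4 + h) (J(h) = -11 + ((h - 1)*(h + 4))² - 10*(h - 1)*(h + 4) = -11 + ((-1 + h)*(4 + h))² - 10*(-1 + h)*(4 + h) = -11 + (-1 + h)²*(4 + h)² - 10*(-1 + h)*(4 + h))
J(208) - 7706 = (45 + 208⁴ - 54*208 - 9*208² + 6*208³) - 7706 = (45 + 1871773696 - 11232 - 9*43264 + 6*8998912) - 7706 = (45 + 1871773696 - 11232 - 389376 + 53993472) - 7706 = 1925366605 - 7706 = 1925358899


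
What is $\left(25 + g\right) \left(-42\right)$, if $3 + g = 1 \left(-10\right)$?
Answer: $-504$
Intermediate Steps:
$g = -13$ ($g = -3 + 1 \left(-10\right) = -3 - 10 = -13$)
$\left(25 + g\right) \left(-42\right) = \left(25 - 13\right) \left(-42\right) = 12 \left(-42\right) = -504$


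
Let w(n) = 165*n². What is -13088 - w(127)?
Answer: -2674373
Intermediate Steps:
-13088 - w(127) = -13088 - 165*127² = -13088 - 165*16129 = -13088 - 1*2661285 = -13088 - 2661285 = -2674373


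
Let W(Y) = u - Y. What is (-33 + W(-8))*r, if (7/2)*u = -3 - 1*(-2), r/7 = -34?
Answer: 6018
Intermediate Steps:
r = -238 (r = 7*(-34) = -238)
u = -2/7 (u = 2*(-3 - 1*(-2))/7 = 2*(-3 + 2)/7 = (2/7)*(-1) = -2/7 ≈ -0.28571)
W(Y) = -2/7 - Y
(-33 + W(-8))*r = (-33 + (-2/7 - 1*(-8)))*(-238) = (-33 + (-2/7 + 8))*(-238) = (-33 + 54/7)*(-238) = -177/7*(-238) = 6018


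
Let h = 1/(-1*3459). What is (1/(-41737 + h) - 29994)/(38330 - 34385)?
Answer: -288678820917/37968858692 ≈ -7.6030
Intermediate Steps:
h = -1/3459 (h = 1/(-3459) = -1/3459 ≈ -0.00028910)
(1/(-41737 + h) - 29994)/(38330 - 34385) = (1/(-41737 - 1/3459) - 29994)/(38330 - 34385) = (1/(-144368284/3459) - 29994)/3945 = (-3459/144368284 - 29994)*(1/3945) = -4330182313755/144368284*1/3945 = -288678820917/37968858692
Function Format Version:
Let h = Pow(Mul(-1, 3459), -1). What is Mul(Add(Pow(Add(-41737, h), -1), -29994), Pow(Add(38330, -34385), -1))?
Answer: Rational(-288678820917, 37968858692) ≈ -7.6030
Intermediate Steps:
h = Rational(-1, 3459) (h = Pow(-3459, -1) = Rational(-1, 3459) ≈ -0.00028910)
Mul(Add(Pow(Add(-41737, h), -1), -29994), Pow(Add(38330, -34385), -1)) = Mul(Add(Pow(Add(-41737, Rational(-1, 3459)), -1), -29994), Pow(Add(38330, -34385), -1)) = Mul(Add(Pow(Rational(-144368284, 3459), -1), -29994), Pow(3945, -1)) = Mul(Add(Rational(-3459, 144368284), -29994), Rational(1, 3945)) = Mul(Rational(-4330182313755, 144368284), Rational(1, 3945)) = Rational(-288678820917, 37968858692)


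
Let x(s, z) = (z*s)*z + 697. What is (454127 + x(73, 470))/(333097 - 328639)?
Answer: 8290262/2229 ≈ 3719.3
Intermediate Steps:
x(s, z) = 697 + s*z² (x(s, z) = (s*z)*z + 697 = s*z² + 697 = 697 + s*z²)
(454127 + x(73, 470))/(333097 - 328639) = (454127 + (697 + 73*470²))/(333097 - 328639) = (454127 + (697 + 73*220900))/4458 = (454127 + (697 + 16125700))*(1/4458) = (454127 + 16126397)*(1/4458) = 16580524*(1/4458) = 8290262/2229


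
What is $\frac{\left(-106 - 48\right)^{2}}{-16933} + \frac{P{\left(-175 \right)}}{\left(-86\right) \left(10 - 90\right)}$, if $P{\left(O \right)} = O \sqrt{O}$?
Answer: $- \frac{3388}{2419} - \frac{175 i \sqrt{7}}{1376} \approx -1.4006 - 0.33649 i$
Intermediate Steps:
$P{\left(O \right)} = O^{\frac{3}{2}}$
$\frac{\left(-106 - 48\right)^{2}}{-16933} + \frac{P{\left(-175 \right)}}{\left(-86\right) \left(10 - 90\right)} = \frac{\left(-106 - 48\right)^{2}}{-16933} + \frac{\left(-175\right)^{\frac{3}{2}}}{\left(-86\right) \left(10 - 90\right)} = \left(-154\right)^{2} \left(- \frac{1}{16933}\right) + \frac{\left(-875\right) i \sqrt{7}}{\left(-86\right) \left(-80\right)} = 23716 \left(- \frac{1}{16933}\right) + \frac{\left(-875\right) i \sqrt{7}}{6880} = - \frac{3388}{2419} + - 875 i \sqrt{7} \cdot \frac{1}{6880} = - \frac{3388}{2419} - \frac{175 i \sqrt{7}}{1376}$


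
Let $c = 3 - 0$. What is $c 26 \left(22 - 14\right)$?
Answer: $624$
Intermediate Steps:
$c = 3$ ($c = 3 + 0 = 3$)
$c 26 \left(22 - 14\right) = 3 \cdot 26 \left(22 - 14\right) = 78 \cdot 8 = 624$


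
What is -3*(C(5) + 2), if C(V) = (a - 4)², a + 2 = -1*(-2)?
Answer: -54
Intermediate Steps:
a = 0 (a = -2 - 1*(-2) = -2 + 2 = 0)
C(V) = 16 (C(V) = (0 - 4)² = (-4)² = 16)
-3*(C(5) + 2) = -3*(16 + 2) = -3*18 = -54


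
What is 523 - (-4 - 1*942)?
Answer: 1469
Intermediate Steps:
523 - (-4 - 1*942) = 523 - (-4 - 942) = 523 - 1*(-946) = 523 + 946 = 1469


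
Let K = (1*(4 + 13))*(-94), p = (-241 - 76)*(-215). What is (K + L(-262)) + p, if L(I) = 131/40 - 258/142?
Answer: 189026021/2840 ≈ 66559.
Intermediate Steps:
L(I) = 4141/2840 (L(I) = 131*(1/40) - 258*1/142 = 131/40 - 129/71 = 4141/2840)
p = 68155 (p = -317*(-215) = 68155)
K = -1598 (K = (1*17)*(-94) = 17*(-94) = -1598)
(K + L(-262)) + p = (-1598 + 4141/2840) + 68155 = -4534179/2840 + 68155 = 189026021/2840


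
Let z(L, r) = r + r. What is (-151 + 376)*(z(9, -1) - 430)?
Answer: -97200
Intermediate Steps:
z(L, r) = 2*r
(-151 + 376)*(z(9, -1) - 430) = (-151 + 376)*(2*(-1) - 430) = 225*(-2 - 430) = 225*(-432) = -97200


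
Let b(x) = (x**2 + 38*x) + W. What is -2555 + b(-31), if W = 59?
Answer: -2713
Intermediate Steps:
b(x) = 59 + x**2 + 38*x (b(x) = (x**2 + 38*x) + 59 = 59 + x**2 + 38*x)
-2555 + b(-31) = -2555 + (59 + (-31)**2 + 38*(-31)) = -2555 + (59 + 961 - 1178) = -2555 - 158 = -2713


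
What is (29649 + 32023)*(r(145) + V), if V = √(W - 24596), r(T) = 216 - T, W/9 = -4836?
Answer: 4378712 + 123344*I*√17030 ≈ 4.3787e+6 + 1.6096e+7*I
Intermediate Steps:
W = -43524 (W = 9*(-4836) = -43524)
V = 2*I*√17030 (V = √(-43524 - 24596) = √(-68120) = 2*I*√17030 ≈ 261.0*I)
(29649 + 32023)*(r(145) + V) = (29649 + 32023)*((216 - 1*145) + 2*I*√17030) = 61672*((216 - 145) + 2*I*√17030) = 61672*(71 + 2*I*√17030) = 4378712 + 123344*I*√17030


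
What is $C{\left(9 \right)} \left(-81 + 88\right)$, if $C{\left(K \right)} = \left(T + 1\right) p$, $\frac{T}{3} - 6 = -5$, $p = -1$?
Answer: $-28$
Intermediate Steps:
$T = 3$ ($T = 18 + 3 \left(-5\right) = 18 - 15 = 3$)
$C{\left(K \right)} = -4$ ($C{\left(K \right)} = \left(3 + 1\right) \left(-1\right) = 4 \left(-1\right) = -4$)
$C{\left(9 \right)} \left(-81 + 88\right) = - 4 \left(-81 + 88\right) = \left(-4\right) 7 = -28$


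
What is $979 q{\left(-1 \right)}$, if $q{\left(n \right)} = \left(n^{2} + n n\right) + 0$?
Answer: $1958$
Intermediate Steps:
$q{\left(n \right)} = 2 n^{2}$ ($q{\left(n \right)} = \left(n^{2} + n^{2}\right) + 0 = 2 n^{2} + 0 = 2 n^{2}$)
$979 q{\left(-1 \right)} = 979 \cdot 2 \left(-1\right)^{2} = 979 \cdot 2 \cdot 1 = 979 \cdot 2 = 1958$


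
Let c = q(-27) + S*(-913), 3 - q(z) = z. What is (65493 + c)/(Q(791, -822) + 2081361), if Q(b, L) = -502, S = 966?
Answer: -816435/2080859 ≈ -0.39235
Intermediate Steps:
q(z) = 3 - z
c = -881928 (c = (3 - 1*(-27)) + 966*(-913) = (3 + 27) - 881958 = 30 - 881958 = -881928)
(65493 + c)/(Q(791, -822) + 2081361) = (65493 - 881928)/(-502 + 2081361) = -816435/2080859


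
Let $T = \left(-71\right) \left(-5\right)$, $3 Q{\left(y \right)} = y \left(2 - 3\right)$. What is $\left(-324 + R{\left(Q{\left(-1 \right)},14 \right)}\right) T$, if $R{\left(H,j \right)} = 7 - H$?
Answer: $- \frac{337960}{3} \approx -1.1265 \cdot 10^{5}$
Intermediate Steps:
$Q{\left(y \right)} = - \frac{y}{3}$ ($Q{\left(y \right)} = \frac{y \left(2 - 3\right)}{3} = \frac{y \left(-1\right)}{3} = \frac{\left(-1\right) y}{3} = - \frac{y}{3}$)
$T = 355$
$\left(-324 + R{\left(Q{\left(-1 \right)},14 \right)}\right) T = \left(-324 + \left(7 - \left(- \frac{1}{3}\right) \left(-1\right)\right)\right) 355 = \left(-324 + \left(7 - \frac{1}{3}\right)\right) 355 = \left(-324 + \frac{20}{3}\right) 355 = \left(- \frac{952}{3}\right) 355 = - \frac{337960}{3}$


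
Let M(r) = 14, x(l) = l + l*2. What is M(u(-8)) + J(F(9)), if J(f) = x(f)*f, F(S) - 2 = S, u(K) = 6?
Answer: 377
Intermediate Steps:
x(l) = 3*l (x(l) = l + 2*l = 3*l)
F(S) = 2 + S
J(f) = 3*f**2 (J(f) = (3*f)*f = 3*f**2)
M(u(-8)) + J(F(9)) = 14 + 3*(2 + 9)**2 = 14 + 3*11**2 = 14 + 3*121 = 14 + 363 = 377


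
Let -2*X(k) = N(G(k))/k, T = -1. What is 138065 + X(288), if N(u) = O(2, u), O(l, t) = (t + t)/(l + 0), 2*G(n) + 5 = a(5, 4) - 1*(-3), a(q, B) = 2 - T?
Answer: 159050879/1152 ≈ 1.3807e+5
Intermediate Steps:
a(q, B) = 3 (a(q, B) = 2 - 1*(-1) = 2 + 1 = 3)
G(n) = ½ (G(n) = -5/2 + (3 - 1*(-3))/2 = -5/2 + (3 + 3)/2 = -5/2 + (½)*6 = -5/2 + 3 = ½)
O(l, t) = 2*t/l (O(l, t) = (2*t)/l = 2*t/l)
N(u) = u (N(u) = 2*u/2 = 2*u*(½) = u)
X(k) = -1/(4*k)
138065 + X(288) = 138065 - ¼/288 = 138065 - ¼*1/288 = 138065 - 1/1152 = 159050879/1152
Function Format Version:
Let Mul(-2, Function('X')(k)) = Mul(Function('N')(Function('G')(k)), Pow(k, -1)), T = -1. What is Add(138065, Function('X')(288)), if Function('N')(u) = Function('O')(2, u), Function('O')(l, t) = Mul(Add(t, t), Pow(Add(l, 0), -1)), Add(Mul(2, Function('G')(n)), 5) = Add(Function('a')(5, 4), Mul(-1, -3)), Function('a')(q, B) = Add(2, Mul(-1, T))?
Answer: Rational(159050879, 1152) ≈ 1.3807e+5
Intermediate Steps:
Function('a')(q, B) = 3 (Function('a')(q, B) = Add(2, Mul(-1, -1)) = Add(2, 1) = 3)
Function('G')(n) = Rational(1, 2) (Function('G')(n) = Add(Rational(-5, 2), Mul(Rational(1, 2), Add(3, Mul(-1, -3)))) = Add(Rational(-5, 2), Mul(Rational(1, 2), Add(3, 3))) = Add(Rational(-5, 2), Mul(Rational(1, 2), 6)) = Add(Rational(-5, 2), 3) = Rational(1, 2))
Function('O')(l, t) = Mul(2, t, Pow(l, -1)) (Function('O')(l, t) = Mul(Mul(2, t), Pow(l, -1)) = Mul(2, t, Pow(l, -1)))
Function('N')(u) = u (Function('N')(u) = Mul(2, u, Pow(2, -1)) = Mul(2, u, Rational(1, 2)) = u)
Function('X')(k) = Mul(Rational(-1, 4), Pow(k, -1)) (Function('X')(k) = Mul(Rational(-1, 2), Mul(Rational(1, 2), Pow(k, -1))) = Mul(Rational(-1, 4), Pow(k, -1)))
Add(138065, Function('X')(288)) = Add(138065, Mul(Rational(-1, 4), Pow(288, -1))) = Add(138065, Mul(Rational(-1, 4), Rational(1, 288))) = Add(138065, Rational(-1, 1152)) = Rational(159050879, 1152)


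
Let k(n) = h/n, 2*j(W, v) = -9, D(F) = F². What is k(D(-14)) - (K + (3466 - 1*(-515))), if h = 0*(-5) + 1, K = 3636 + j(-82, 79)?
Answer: -1492049/196 ≈ -7612.5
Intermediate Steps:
j(W, v) = -9/2 (j(W, v) = (½)*(-9) = -9/2)
K = 7263/2 (K = 3636 - 9/2 = 7263/2 ≈ 3631.5)
h = 1 (h = 0 + 1 = 1)
k(n) = 1/n
k(D(-14)) - (K + (3466 - 1*(-515))) = 1/((-14)²) - (7263/2 + (3466 - 1*(-515))) = 1/196 - (7263/2 + (3466 + 515)) = 1/196 - (7263/2 + 3981) = 1/196 - 1*15225/2 = 1/196 - 15225/2 = -1492049/196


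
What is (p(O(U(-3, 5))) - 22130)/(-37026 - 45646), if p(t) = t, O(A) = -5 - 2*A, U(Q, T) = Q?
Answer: 22129/82672 ≈ 0.26767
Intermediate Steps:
O(A) = -5 - 2*A
(p(O(U(-3, 5))) - 22130)/(-37026 - 45646) = ((-5 - 2*(-3)) - 22130)/(-37026 - 45646) = ((-5 + 6) - 22130)/(-82672) = (1 - 22130)*(-1/82672) = -22129*(-1/82672) = 22129/82672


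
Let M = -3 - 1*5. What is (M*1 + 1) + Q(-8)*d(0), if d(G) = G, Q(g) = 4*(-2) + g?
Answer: -7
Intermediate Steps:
Q(g) = -8 + g
M = -8 (M = -3 - 5 = -8)
(M*1 + 1) + Q(-8)*d(0) = (-8*1 + 1) + (-8 - 8)*0 = (-8 + 1) - 16*0 = -7 + 0 = -7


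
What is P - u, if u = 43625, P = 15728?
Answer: -27897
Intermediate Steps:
P - u = 15728 - 1*43625 = 15728 - 43625 = -27897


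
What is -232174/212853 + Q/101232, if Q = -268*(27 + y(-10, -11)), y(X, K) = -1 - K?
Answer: -57689389/48530484 ≈ -1.1887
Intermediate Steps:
Q = -9916 (Q = -268*(27 + (-1 - 1*(-11))) = -268*(27 + (-1 + 11)) = -268*(27 + 10) = -268*37 = -9916)
-232174/212853 + Q/101232 = -232174/212853 - 9916/101232 = -232174*1/212853 - 9916*1/101232 = -232174/212853 - 67/684 = -57689389/48530484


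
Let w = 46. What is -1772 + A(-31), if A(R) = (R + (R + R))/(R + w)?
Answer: -8891/5 ≈ -1778.2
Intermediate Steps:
A(R) = 3*R/(46 + R) (A(R) = (R + (R + R))/(R + 46) = (R + 2*R)/(46 + R) = (3*R)/(46 + R) = 3*R/(46 + R))
-1772 + A(-31) = -1772 + 3*(-31)/(46 - 31) = -1772 + 3*(-31)/15 = -1772 + 3*(-31)*(1/15) = -1772 - 31/5 = -8891/5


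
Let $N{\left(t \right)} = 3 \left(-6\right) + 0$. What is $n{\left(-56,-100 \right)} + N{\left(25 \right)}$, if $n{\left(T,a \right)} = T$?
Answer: $-74$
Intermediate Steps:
$N{\left(t \right)} = -18$ ($N{\left(t \right)} = -18 + 0 = -18$)
$n{\left(-56,-100 \right)} + N{\left(25 \right)} = -56 - 18 = -74$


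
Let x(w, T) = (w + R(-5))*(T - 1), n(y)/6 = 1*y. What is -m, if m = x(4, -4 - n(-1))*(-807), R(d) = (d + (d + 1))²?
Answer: 68595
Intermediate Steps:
n(y) = 6*y (n(y) = 6*(1*y) = 6*y)
R(d) = (1 + 2*d)² (R(d) = (d + (1 + d))² = (1 + 2*d)²)
x(w, T) = (-1 + T)*(81 + w) (x(w, T) = (w + (1 + 2*(-5))²)*(T - 1) = (w + (1 - 10)²)*(-1 + T) = (w + (-9)²)*(-1 + T) = (w + 81)*(-1 + T) = (81 + w)*(-1 + T) = (-1 + T)*(81 + w))
m = -68595 (m = (-81 - 1*4 + 81*(-4 - 6*(-1)) + (-4 - 6*(-1))*4)*(-807) = (-81 - 4 + 81*(-4 - 1*(-6)) + (-4 - 1*(-6))*4)*(-807) = (-81 - 4 + 81*(-4 + 6) + (-4 + 6)*4)*(-807) = (-81 - 4 + 81*2 + 2*4)*(-807) = (-81 - 4 + 162 + 8)*(-807) = 85*(-807) = -68595)
-m = -1*(-68595) = 68595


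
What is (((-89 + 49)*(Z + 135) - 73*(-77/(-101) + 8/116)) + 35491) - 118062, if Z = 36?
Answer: -262062574/2929 ≈ -89472.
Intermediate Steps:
(((-89 + 49)*(Z + 135) - 73*(-77/(-101) + 8/116)) + 35491) - 118062 = (((-89 + 49)*(36 + 135) - 73*(-77/(-101) + 8/116)) + 35491) - 118062 = ((-40*171 - 73*(-77*(-1/101) + 8*(1/116))) + 35491) - 118062 = ((-6840 - 73*(77/101 + 2/29)) + 35491) - 118062 = ((-6840 - 73*2435/2929) + 35491) - 118062 = ((-6840 - 177755/2929) + 35491) - 118062 = (-20212115/2929 + 35491) - 118062 = 83741024/2929 - 118062 = -262062574/2929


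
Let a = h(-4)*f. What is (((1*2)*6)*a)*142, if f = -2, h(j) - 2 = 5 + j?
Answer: -10224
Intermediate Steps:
h(j) = 7 + j (h(j) = 2 + (5 + j) = 7 + j)
a = -6 (a = (7 - 4)*(-2) = 3*(-2) = -6)
(((1*2)*6)*a)*142 = (((1*2)*6)*(-6))*142 = ((2*6)*(-6))*142 = (12*(-6))*142 = -72*142 = -10224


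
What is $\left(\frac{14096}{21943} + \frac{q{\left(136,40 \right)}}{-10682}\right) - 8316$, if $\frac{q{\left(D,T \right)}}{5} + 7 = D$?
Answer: $- \frac{1949093447579}{234395126} \approx -8315.4$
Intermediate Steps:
$q{\left(D,T \right)} = -35 + 5 D$
$\left(\frac{14096}{21943} + \frac{q{\left(136,40 \right)}}{-10682}\right) - 8316 = \left(\frac{14096}{21943} + \frac{-35 + 5 \cdot 136}{-10682}\right) - 8316 = \left(14096 \cdot \frac{1}{21943} + \left(-35 + 680\right) \left(- \frac{1}{10682}\right)\right) - 8316 = \left(\frac{14096}{21943} + 645 \left(- \frac{1}{10682}\right)\right) - 8316 = \left(\frac{14096}{21943} - \frac{645}{10682}\right) - 8316 = \frac{136420237}{234395126} - 8316 = - \frac{1949093447579}{234395126}$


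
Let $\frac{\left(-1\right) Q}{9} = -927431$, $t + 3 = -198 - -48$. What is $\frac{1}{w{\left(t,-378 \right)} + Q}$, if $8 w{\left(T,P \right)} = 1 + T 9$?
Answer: $\frac{1}{8346707} \approx 1.1981 \cdot 10^{-7}$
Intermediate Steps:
$t = -153$ ($t = -3 - 150 = -153$)
$w{\left(T,P \right)} = \frac{1}{8} + \frac{9 T}{8}$ ($w{\left(T,P \right)} = \frac{1 + T 9}{8} = \frac{1 + 9 T}{8} = \frac{1}{8} + \frac{9 T}{8}$)
$Q = 8346879$ ($Q = \left(-9\right) \left(-927431\right) = 8346879$)
$\frac{1}{w{\left(t,-378 \right)} + Q} = \frac{1}{\left(\frac{1}{8} + \frac{9}{8} \left(-153\right)\right) + 8346879} = \frac{1}{\left(\frac{1}{8} - \frac{1377}{8}\right) + 8346879} = \frac{1}{-172 + 8346879} = \frac{1}{8346707}$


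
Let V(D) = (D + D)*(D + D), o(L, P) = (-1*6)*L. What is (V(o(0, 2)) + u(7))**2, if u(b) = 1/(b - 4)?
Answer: 1/9 ≈ 0.11111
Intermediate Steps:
u(b) = 1/(-4 + b)
o(L, P) = -6*L
V(D) = 4*D**2 (V(D) = (2*D)*(2*D) = 4*D**2)
(V(o(0, 2)) + u(7))**2 = (4*(-6*0)**2 + 1/(-4 + 7))**2 = (4*0**2 + 1/3)**2 = (4*0 + 1/3)**2 = (0 + 1/3)**2 = (1/3)**2 = 1/9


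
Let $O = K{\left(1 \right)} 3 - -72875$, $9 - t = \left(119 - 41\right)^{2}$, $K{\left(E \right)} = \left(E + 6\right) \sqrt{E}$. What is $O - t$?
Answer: $78971$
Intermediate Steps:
$K{\left(E \right)} = \sqrt{E} \left(6 + E\right)$ ($K{\left(E \right)} = \left(6 + E\right) \sqrt{E} = \sqrt{E} \left(6 + E\right)$)
$t = -6075$ ($t = 9 - \left(119 - 41\right)^{2} = 9 - 78^{2} = 9 - 6084 = -6075$)
$O = 72896$ ($O = \sqrt{1} \left(6 + 1\right) 3 - -72875 = 1 \cdot 7 \cdot 3 + 72875 = 7 \cdot 3 + 72875 = 21 + 72875 = 72896$)
$O - t = 72896 - -6075 = 72896 + 6075 = 78971$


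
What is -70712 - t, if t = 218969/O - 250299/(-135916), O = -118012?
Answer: -141775048282161/2004964874 ≈ -70712.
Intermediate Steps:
t = -27888127/2004964874 (t = 218969/(-118012) - 250299/(-135916) = 218969*(-1/118012) - 250299*(-1/135916) = -218969/118012 + 250299/135916 = -27888127/2004964874 ≈ -0.013910)
-70712 - t = -70712 - 1*(-27888127/2004964874) = -70712 + 27888127/2004964874 = -141775048282161/2004964874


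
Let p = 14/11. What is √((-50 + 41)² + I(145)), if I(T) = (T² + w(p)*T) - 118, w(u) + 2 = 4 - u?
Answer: 2*√638077/11 ≈ 145.24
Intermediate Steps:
p = 14/11 (p = 14*(1/11) = 14/11 ≈ 1.2727)
w(u) = 2 - u (w(u) = -2 + (4 - u) = 2 - u)
I(T) = -118 + T² + 8*T/11 (I(T) = (T² + (2 - 1*14/11)*T) - 118 = (T² + (2 - 14/11)*T) - 118 = (T² + 8*T/11) - 118 = -118 + T² + 8*T/11)
√((-50 + 41)² + I(145)) = √((-50 + 41)² + (-118 + 145² + (8/11)*145)) = √((-9)² + (-118 + 21025 + 1160/11)) = √(81 + 231137/11) = √(232028/11) = 2*√638077/11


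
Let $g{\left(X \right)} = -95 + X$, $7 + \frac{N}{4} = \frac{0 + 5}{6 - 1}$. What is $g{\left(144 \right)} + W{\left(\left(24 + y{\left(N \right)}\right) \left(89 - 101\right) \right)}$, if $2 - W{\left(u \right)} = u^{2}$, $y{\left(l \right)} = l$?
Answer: $51$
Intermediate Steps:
$N = -24$ ($N = -28 + 4 \frac{0 + 5}{6 - 1} = -28 + 4 \cdot \frac{5}{5} = -28 + 4 \cdot 5 \cdot \frac{1}{5} = -28 + 4 \cdot 1 = -28 + 4 = -24$)
$W{\left(u \right)} = 2 - u^{2}$
$g{\left(144 \right)} + W{\left(\left(24 + y{\left(N \right)}\right) \left(89 - 101\right) \right)} = \left(-95 + 144\right) + \left(2 - \left(\left(24 - 24\right) \left(89 - 101\right)\right)^{2}\right) = 49 + \left(2 - \left(0 \left(-12\right)\right)^{2}\right) = 49 + \left(2 - 0^{2}\right) = 49 + \left(2 - 0\right) = 49 + \left(2 + 0\right) = 49 + 2 = 51$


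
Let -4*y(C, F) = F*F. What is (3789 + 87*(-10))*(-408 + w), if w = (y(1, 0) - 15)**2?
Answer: -534177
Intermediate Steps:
y(C, F) = -F**2/4 (y(C, F) = -F*F/4 = -F**2/4)
w = 225 (w = (-1/4*0**2 - 15)**2 = (-1/4*0 - 15)**2 = (0 - 15)**2 = (-15)**2 = 225)
(3789 + 87*(-10))*(-408 + w) = (3789 + 87*(-10))*(-408 + 225) = (3789 - 870)*(-183) = 2919*(-183) = -534177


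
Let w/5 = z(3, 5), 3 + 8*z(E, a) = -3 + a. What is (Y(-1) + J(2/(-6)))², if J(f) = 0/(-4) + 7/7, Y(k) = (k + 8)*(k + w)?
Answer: 6889/64 ≈ 107.64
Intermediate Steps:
z(E, a) = -¾ + a/8 (z(E, a) = -3/8 + (-3 + a)/8 = -3/8 + (-3/8 + a/8) = -¾ + a/8)
w = -5/8 (w = 5*(-¾ + (⅛)*5) = 5*(-¾ + 5/8) = 5*(-⅛) = -5/8 ≈ -0.62500)
Y(k) = (8 + k)*(-5/8 + k) (Y(k) = (k + 8)*(k - 5/8) = (8 + k)*(-5/8 + k))
J(f) = 1 (J(f) = 0*(-¼) + 7*(⅐) = 0 + 1 = 1)
(Y(-1) + J(2/(-6)))² = ((-5 + (-1)² + (59/8)*(-1)) + 1)² = ((-5 + 1 - 59/8) + 1)² = (-91/8 + 1)² = (-83/8)² = 6889/64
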